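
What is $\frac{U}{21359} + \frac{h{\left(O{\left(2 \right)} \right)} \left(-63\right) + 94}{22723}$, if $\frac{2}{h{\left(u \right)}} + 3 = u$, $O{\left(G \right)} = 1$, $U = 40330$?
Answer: $\frac{29670063}{15656147} \approx 1.8951$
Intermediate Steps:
$h{\left(u \right)} = \frac{2}{-3 + u}$
$\frac{U}{21359} + \frac{h{\left(O{\left(2 \right)} \right)} \left(-63\right) + 94}{22723} = \frac{40330}{21359} + \frac{\frac{2}{-3 + 1} \left(-63\right) + 94}{22723} = 40330 \cdot \frac{1}{21359} + \left(\frac{2}{-2} \left(-63\right) + 94\right) \frac{1}{22723} = \frac{40330}{21359} + \left(2 \left(- \frac{1}{2}\right) \left(-63\right) + 94\right) \frac{1}{22723} = \frac{40330}{21359} + \left(\left(-1\right) \left(-63\right) + 94\right) \frac{1}{22723} = \frac{40330}{21359} + \left(63 + 94\right) \frac{1}{22723} = \frac{40330}{21359} + 157 \cdot \frac{1}{22723} = \frac{40330}{21359} + \frac{157}{22723} = \frac{29670063}{15656147}$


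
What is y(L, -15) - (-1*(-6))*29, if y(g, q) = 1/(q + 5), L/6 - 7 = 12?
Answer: -1741/10 ≈ -174.10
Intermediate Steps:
L = 114 (L = 42 + 6*12 = 42 + 72 = 114)
y(g, q) = 1/(5 + q)
y(L, -15) - (-1*(-6))*29 = 1/(5 - 15) - (-1*(-6))*29 = 1/(-10) - 6*29 = -1/10 - 1*174 = -1/10 - 174 = -1741/10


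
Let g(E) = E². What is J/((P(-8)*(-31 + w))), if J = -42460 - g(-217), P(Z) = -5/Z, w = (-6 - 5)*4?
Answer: 716392/375 ≈ 1910.4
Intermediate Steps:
w = -44 (w = -11*4 = -44)
J = -89549 (J = -42460 - 1*(-217)² = -42460 - 1*47089 = -42460 - 47089 = -89549)
J/((P(-8)*(-31 + w))) = -89549*8/(5*(-31 - 44)) = -89549/(-5*(-⅛)*(-75)) = -89549/((5/8)*(-75)) = -89549/(-375/8) = -89549*(-8/375) = 716392/375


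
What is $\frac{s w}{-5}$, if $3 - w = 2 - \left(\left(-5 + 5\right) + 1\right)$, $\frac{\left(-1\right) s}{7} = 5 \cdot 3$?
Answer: $42$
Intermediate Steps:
$s = -105$ ($s = - 7 \cdot 5 \cdot 3 = \left(-7\right) 15 = -105$)
$w = 2$ ($w = 3 - \left(2 - \left(\left(-5 + 5\right) + 1\right)\right) = 3 - \left(2 - \left(0 + 1\right)\right) = 3 - \left(2 - 1\right) = 3 - 1 = 2$)
$\frac{s w}{-5} = \frac{\left(-105\right) 2}{-5} = \left(-210\right) \left(- \frac{1}{5}\right) = 42$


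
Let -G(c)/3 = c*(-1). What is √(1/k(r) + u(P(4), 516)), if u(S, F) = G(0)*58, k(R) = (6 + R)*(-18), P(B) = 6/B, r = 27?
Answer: I*√66/198 ≈ 0.041031*I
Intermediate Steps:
G(c) = 3*c (G(c) = -3*c*(-1) = -(-3)*c = 3*c)
k(R) = -108 - 18*R
u(S, F) = 0 (u(S, F) = (3*0)*58 = 0*58 = 0)
√(1/k(r) + u(P(4), 516)) = √(1/(-108 - 18*27) + 0) = √(1/(-108 - 486) + 0) = √(1/(-594) + 0) = √(-1/594 + 0) = √(-1/594) = I*√66/198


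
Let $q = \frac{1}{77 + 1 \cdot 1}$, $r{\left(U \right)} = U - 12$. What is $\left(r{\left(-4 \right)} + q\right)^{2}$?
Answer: $\frac{1555009}{6084} \approx 255.59$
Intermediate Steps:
$r{\left(U \right)} = -12 + U$
$q = \frac{1}{78}$ ($q = \frac{1}{77 + 1} = \frac{1}{78} \approx 0.012821$)
$\left(r{\left(-4 \right)} + q\right)^{2} = \left(\left(-12 - 4\right) + \frac{1}{78}\right)^{2} = \left(-16 + \frac{1}{78}\right)^{2} = \left(- \frac{1247}{78}\right)^{2} = \frac{1555009}{6084}$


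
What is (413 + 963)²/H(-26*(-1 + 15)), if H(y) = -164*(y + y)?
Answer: 59168/3731 ≈ 15.858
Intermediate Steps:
H(y) = -328*y
(413 + 963)²/H(-26*(-1 + 15)) = (413 + 963)²/((-(-8528)*(-1 + 15))) = 1376²/((-(-8528)*14)) = 1893376/((-328*(-364))) = 1893376/119392 = 1893376*(1/119392) = 59168/3731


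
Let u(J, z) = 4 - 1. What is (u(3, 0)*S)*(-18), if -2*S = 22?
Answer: 594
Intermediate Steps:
S = -11 (S = -1/2*22 = -11)
u(J, z) = 3
(u(3, 0)*S)*(-18) = (3*(-11))*(-18) = -33*(-18) = 594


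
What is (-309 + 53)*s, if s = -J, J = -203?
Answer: -51968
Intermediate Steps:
s = 203 (s = -1*(-203) = 203)
(-309 + 53)*s = (-309 + 53)*203 = -256*203 = -51968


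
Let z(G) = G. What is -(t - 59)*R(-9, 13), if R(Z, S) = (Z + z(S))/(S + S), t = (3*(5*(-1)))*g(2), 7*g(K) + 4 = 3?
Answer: 796/91 ≈ 8.7473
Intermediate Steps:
g(K) = -1/7 (g(K) = -4/7 + (1/7)*3 = -4/7 + 3/7 = -1/7)
t = 15/7 (t = (3*(5*(-1)))*(-1/7) = (3*(-5))*(-1/7) = -15*(-1/7) = 15/7 ≈ 2.1429)
R(Z, S) = (S + Z)/(2*S) (R(Z, S) = (Z + S)/(S + S) = (S + Z)/((2*S)) = (S + Z)*(1/(2*S)) = (S + Z)/(2*S))
-(t - 59)*R(-9, 13) = -(15/7 - 59)*(1/2)*(13 - 9)/13 = -(-398)*(1/2)*(1/13)*4/7 = -(-398)*2/(7*13) = -1*(-796/91) = 796/91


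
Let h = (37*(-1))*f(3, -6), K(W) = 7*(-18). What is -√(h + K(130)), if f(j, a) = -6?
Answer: -4*√6 ≈ -9.7980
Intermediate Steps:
K(W) = -126
h = 222 (h = (37*(-1))*(-6) = -37*(-6) = 222)
-√(h + K(130)) = -√(222 - 126) = -√96 = -4*√6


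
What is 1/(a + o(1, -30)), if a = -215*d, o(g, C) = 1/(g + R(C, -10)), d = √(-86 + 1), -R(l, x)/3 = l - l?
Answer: I/(I + 215*√85) ≈ 2.5451e-7 + 0.00050449*I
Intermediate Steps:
R(l, x) = 0 (R(l, x) = -3*(l - l) = -3*0 = 0)
d = I*√85 (d = √(-85) = I*√85 ≈ 9.2195*I)
o(g, C) = 1/g (o(g, C) = 1/(g + 0) = 1/g)
a = -215*I*√85 ≈ -1982.2*I
1/(a + o(1, -30)) = 1/(-215*I*√85 + 1/1) = 1/(-215*I*√85 + 1) = 1/(1 - 215*I*√85)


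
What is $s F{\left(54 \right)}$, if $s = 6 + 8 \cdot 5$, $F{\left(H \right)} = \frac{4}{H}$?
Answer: $\frac{92}{27} \approx 3.4074$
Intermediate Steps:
$s = 46$ ($s = 6 + 40 = 46$)
$s F{\left(54 \right)} = 46 \cdot \frac{4}{54} = 46 \cdot 4 \cdot \frac{1}{54} = 46 \cdot \frac{2}{27} = \frac{92}{27}$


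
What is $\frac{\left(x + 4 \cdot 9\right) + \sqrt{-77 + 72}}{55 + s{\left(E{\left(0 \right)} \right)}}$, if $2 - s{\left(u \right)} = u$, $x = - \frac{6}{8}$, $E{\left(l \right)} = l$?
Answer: $\frac{47}{76} + \frac{i \sqrt{5}}{57} \approx 0.61842 + 0.039229 i$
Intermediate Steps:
$x = - \frac{3}{4}$ ($x = \left(-6\right) \frac{1}{8} = - \frac{3}{4} \approx -0.75$)
$s{\left(u \right)} = 2 - u$
$\frac{\left(x + 4 \cdot 9\right) + \sqrt{-77 + 72}}{55 + s{\left(E{\left(0 \right)} \right)}} = \frac{\left(- \frac{3}{4} + 4 \cdot 9\right) + \sqrt{-77 + 72}}{55 + \left(2 - 0\right)} = \frac{\left(- \frac{3}{4} + 36\right) + \sqrt{-5}}{55 + \left(2 + 0\right)} = \frac{\frac{141}{4} + i \sqrt{5}}{55 + 2} = \frac{\frac{141}{4} + i \sqrt{5}}{57} = \left(\frac{141}{4} + i \sqrt{5}\right) \frac{1}{57} = \frac{47}{76} + \frac{i \sqrt{5}}{57}$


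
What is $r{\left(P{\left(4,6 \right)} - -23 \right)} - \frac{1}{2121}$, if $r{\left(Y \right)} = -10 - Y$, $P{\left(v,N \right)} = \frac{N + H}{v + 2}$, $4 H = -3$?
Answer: $- \frac{574799}{16968} \approx -33.875$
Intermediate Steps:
$H = - \frac{3}{4}$ ($H = \frac{1}{4} \left(-3\right) = - \frac{3}{4} \approx -0.75$)
$P{\left(v,N \right)} = \frac{- \frac{3}{4} + N}{2 + v}$ ($P{\left(v,N \right)} = \frac{N - \frac{3}{4}}{v + 2} = \frac{- \frac{3}{4} + N}{2 + v}$)
$r{\left(P{\left(4,6 \right)} - -23 \right)} - \frac{1}{2121} = \left(-10 - \left(\frac{- \frac{3}{4} + 6}{2 + 4} - -23\right)\right) - \frac{1}{2121} = \left(-10 - \left(\frac{1}{6} \cdot \frac{21}{4} + 23\right)\right) - \frac{1}{2121} = \left(-10 - \left(\frac{7}{8} + 23\right)\right) - \frac{1}{2121} = \left(-10 - \frac{191}{8}\right) - \frac{1}{2121} = - \frac{271}{8} - \frac{1}{2121} = - \frac{574799}{16968}$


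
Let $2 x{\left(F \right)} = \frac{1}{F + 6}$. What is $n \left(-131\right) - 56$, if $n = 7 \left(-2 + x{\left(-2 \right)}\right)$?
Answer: $\frac{13307}{8} \approx 1663.4$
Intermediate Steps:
$x{\left(F \right)} = \frac{1}{2 \left(6 + F\right)}$ ($x{\left(F \right)} = \frac{1}{2 \left(F + 6\right)} = \frac{1}{2 \left(6 + F\right)}$)
$n = - \frac{105}{8}$ ($n = 7 \left(-2 + \frac{1}{2 \left(6 - 2\right)}\right) = 7 \left(-2 + \frac{1}{2 \cdot 4}\right) = 7 \left(-2 + \frac{1}{2} \cdot \frac{1}{4}\right) = 7 \left(-2 + \frac{1}{8}\right) = 7 \left(- \frac{15}{8}\right) = - \frac{105}{8} \approx -13.125$)
$n \left(-131\right) - 56 = \left(- \frac{105}{8}\right) \left(-131\right) - 56 = \frac{13755}{8} - 56 = \frac{13307}{8}$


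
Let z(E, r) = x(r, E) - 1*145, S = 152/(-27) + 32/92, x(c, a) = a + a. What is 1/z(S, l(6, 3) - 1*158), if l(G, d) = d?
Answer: -621/96605 ≈ -0.0064282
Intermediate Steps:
x(c, a) = 2*a
S = -3280/621 (S = 152*(-1/27) + 32*(1/92) = -152/27 + 8/23 = -3280/621 ≈ -5.2818)
z(E, r) = -145 + 2*E (z(E, r) = 2*E - 1*145 = 2*E - 145 = -145 + 2*E)
1/z(S, l(6, 3) - 1*158) = 1/(-145 + 2*(-3280/621)) = 1/(-145 - 6560/621) = 1/(-96605/621) = -621/96605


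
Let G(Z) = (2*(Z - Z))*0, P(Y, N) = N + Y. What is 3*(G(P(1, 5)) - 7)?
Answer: -21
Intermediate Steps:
G(Z) = 0 (G(Z) = (2*0)*0 = 0*0 = 0)
3*(G(P(1, 5)) - 7) = 3*(0 - 7) = 3*(-7) = -21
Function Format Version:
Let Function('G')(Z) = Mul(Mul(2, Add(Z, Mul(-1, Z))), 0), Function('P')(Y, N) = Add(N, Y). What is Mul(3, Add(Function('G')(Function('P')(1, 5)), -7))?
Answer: -21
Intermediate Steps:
Function('G')(Z) = 0 (Function('G')(Z) = Mul(Mul(2, 0), 0) = Mul(0, 0) = 0)
Mul(3, Add(Function('G')(Function('P')(1, 5)), -7)) = Mul(3, Add(0, -7)) = Mul(3, -7) = -21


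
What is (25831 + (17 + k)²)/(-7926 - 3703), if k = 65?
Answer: -32555/11629 ≈ -2.7995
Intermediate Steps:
(25831 + (17 + k)²)/(-7926 - 3703) = (25831 + (17 + 65)²)/(-7926 - 3703) = (25831 + 82²)/(-11629) = (25831 + 6724)*(-1/11629) = 32555*(-1/11629) = -32555/11629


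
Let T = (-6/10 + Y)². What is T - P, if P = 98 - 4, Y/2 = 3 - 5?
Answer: -1821/25 ≈ -72.840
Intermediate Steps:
Y = -4 (Y = 2*(3 - 5) = 2*(-2) = -4)
P = 94
T = 529/25 (T = (-6/10 - 4)² = (-6*⅒ - 4)² = (-⅗ - 4)² = (-23/5)² = 529/25 ≈ 21.160)
T - P = 529/25 - 1*94 = 529/25 - 94 = -1821/25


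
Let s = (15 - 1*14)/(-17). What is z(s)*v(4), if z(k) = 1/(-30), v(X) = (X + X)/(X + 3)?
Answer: -4/105 ≈ -0.038095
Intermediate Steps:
s = -1/17 (s = (15 - 14)*(-1/17) = 1*(-1/17) = -1/17 ≈ -0.058824)
v(X) = 2*X/(3 + X) (v(X) = (2*X)/(3 + X) = 2*X/(3 + X))
z(k) = -1/30
z(s)*v(4) = -4/(15*(3 + 4)) = -4/(15*7) = -1/30*8/7 = -4/105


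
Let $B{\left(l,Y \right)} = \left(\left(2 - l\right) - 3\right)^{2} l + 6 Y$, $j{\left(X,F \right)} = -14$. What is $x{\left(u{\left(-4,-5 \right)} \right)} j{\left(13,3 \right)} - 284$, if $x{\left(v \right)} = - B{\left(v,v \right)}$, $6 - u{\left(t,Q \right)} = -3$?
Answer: $13072$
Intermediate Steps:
$u{\left(t,Q \right)} = 9$ ($u{\left(t,Q \right)} = 6 - -3 = 6 + 3 = 9$)
$B{\left(l,Y \right)} = 6 Y + l \left(-1 - l\right)^{2}$ ($B{\left(l,Y \right)} = \left(-1 - l\right)^{2} l + 6 Y = l \left(-1 - l\right)^{2} + 6 Y = 6 Y + l \left(-1 - l\right)^{2}$)
$x{\left(v \right)} = - 6 v - v \left(1 + v\right)^{2}$ ($x{\left(v \right)} = - (6 v + v \left(1 + v\right)^{2}) = - 6 v - v \left(1 + v\right)^{2}$)
$x{\left(u{\left(-4,-5 \right)} \right)} j{\left(13,3 \right)} - 284 = 9 \left(-6 - \left(1 + 9\right)^{2}\right) \left(-14\right) - 284 = 9 \left(-6 - 10^{2}\right) \left(-14\right) - 284 = 9 \left(-6 - 100\right) \left(-14\right) - 284 = 9 \left(-106\right) \left(-14\right) - 284 = \left(-954\right) \left(-14\right) - 284 = 13356 - 284 = 13072$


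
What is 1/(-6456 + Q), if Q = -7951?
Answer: -1/14407 ≈ -6.9411e-5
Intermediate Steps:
1/(-6456 + Q) = 1/(-6456 - 7951) = 1/(-14407) = -1/14407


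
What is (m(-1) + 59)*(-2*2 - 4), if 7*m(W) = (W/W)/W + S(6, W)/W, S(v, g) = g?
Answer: -472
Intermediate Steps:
m(W) = ⅐ + 1/(7*W) (m(W) = ((W/W)/W + W/W)/7 = (1/W + 1)/7 = (1 + 1/W)/7 = ⅐ + 1/(7*W))
(m(-1) + 59)*(-2*2 - 4) = ((⅐)*(1 - 1)/(-1) + 59)*(-2*2 - 4) = ((⅐)*(-1)*0 + 59)*(-4 - 4) = (0 + 59)*(-8) = 59*(-8) = -472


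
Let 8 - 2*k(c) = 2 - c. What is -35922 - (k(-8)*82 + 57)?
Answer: -35897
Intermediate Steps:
k(c) = 3 + c/2 (k(c) = 4 - (2 - c)/2 = 4 + (-1 + c/2) = 3 + c/2)
-35922 - (k(-8)*82 + 57) = -35922 - ((3 + (1/2)*(-8))*82 + 57) = -35922 - ((3 - 4)*82 + 57) = -35922 - (-1*82 + 57) = -35922 - (-82 + 57) = -35922 - 1*(-25) = -35922 + 25 = -35897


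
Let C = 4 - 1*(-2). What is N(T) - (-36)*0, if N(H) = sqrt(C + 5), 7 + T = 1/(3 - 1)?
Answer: sqrt(11) ≈ 3.3166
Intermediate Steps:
C = 6 (C = 4 + 2 = 6)
T = -13/2 (T = -7 + 1/(3 - 1) = -7 + 1/2 = -13/2 ≈ -6.5000)
N(H) = sqrt(11) (N(H) = sqrt(6 + 5) = sqrt(11))
N(T) - (-36)*0 = sqrt(11) - (-36)*0 = sqrt(11) - 6*0 = sqrt(11) + 0 = sqrt(11)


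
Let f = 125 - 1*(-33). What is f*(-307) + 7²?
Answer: -48457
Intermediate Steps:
f = 158 (f = 125 + 33 = 158)
f*(-307) + 7² = 158*(-307) + 7² = -48506 + 49 = -48457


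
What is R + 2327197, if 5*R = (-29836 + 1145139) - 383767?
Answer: 12367521/5 ≈ 2.4735e+6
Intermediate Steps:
R = 731536/5 (R = ((-29836 + 1145139) - 383767)/5 = (1115303 - 383767)/5 = (⅕)*731536 = 731536/5 ≈ 1.4631e+5)
R + 2327197 = 731536/5 + 2327197 = 12367521/5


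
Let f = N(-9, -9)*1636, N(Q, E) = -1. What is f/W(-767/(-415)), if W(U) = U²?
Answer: -281760100/588289 ≈ -478.95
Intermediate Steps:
f = -1636 (f = -1*1636 = -1636)
f/W(-767/(-415)) = -1636/((-767/(-415))²) = -1636/((-767*(-1/415))²) = -1636/((767/415)²) = -1636/588289/172225 = -1636*172225/588289 = -281760100/588289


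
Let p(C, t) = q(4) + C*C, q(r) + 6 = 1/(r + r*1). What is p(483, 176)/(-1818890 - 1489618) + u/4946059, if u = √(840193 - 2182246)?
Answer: -1866265/26468064 + 3*I*√149117/4946059 ≈ -0.07051 + 0.00023422*I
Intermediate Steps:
u = 3*I*√149117 (u = √(-1342053) = 3*I*√149117 ≈ 1158.5*I)
q(r) = -6 + 1/(2*r) (q(r) = -6 + 1/(r + r*1) = -6 + 1/(r + r) = -6 + 1/(2*r))
p(C, t) = -47/8 + C² (p(C, t) = (-6 + (½)/4) + C*C = (-6 + (½)*(¼)) + C² = (-6 + ⅛) + C² = -47/8 + C²)
p(483, 176)/(-1818890 - 1489618) + u/4946059 = (-47/8 + 483²)/(-1818890 - 1489618) + (3*I*√149117)/4946059 = (-47/8 + 233289)/(-3308508) + (3*I*√149117)*(1/4946059) = (1866265/8)*(-1/3308508) + 3*I*√149117/4946059 = -1866265/26468064 + 3*I*√149117/4946059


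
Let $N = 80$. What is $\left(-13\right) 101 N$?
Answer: $-105040$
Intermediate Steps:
$\left(-13\right) 101 N = \left(-13\right) 101 \cdot 80 = \left(-1313\right) 80 = -105040$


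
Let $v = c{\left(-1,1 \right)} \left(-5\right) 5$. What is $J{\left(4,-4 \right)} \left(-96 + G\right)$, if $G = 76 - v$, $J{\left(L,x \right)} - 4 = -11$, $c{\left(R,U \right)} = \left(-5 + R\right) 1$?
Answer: $1190$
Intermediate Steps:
$c{\left(R,U \right)} = -5 + R$
$J{\left(L,x \right)} = -7$ ($J{\left(L,x \right)} = 4 - 11 = -7$)
$v = 150$ ($v = \left(-5 - 1\right) \left(-5\right) 5 = \left(-6\right) \left(-5\right) 5 = 30 \cdot 5 = 150$)
$G = -74$ ($G = 76 - 150 = -74$)
$J{\left(4,-4 \right)} \left(-96 + G\right) = - 7 \left(-96 - 74\right) = \left(-7\right) \left(-170\right) = 1190$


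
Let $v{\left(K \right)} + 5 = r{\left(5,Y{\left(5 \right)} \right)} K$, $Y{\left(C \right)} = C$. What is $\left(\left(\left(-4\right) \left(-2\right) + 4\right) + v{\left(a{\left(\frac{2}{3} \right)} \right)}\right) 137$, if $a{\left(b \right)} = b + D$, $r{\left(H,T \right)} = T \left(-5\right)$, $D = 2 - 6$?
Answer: $\frac{37127}{3} \approx 12376.0$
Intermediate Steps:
$D = -4$ ($D = 2 - 6 = -4$)
$r{\left(H,T \right)} = - 5 T$
$a{\left(b \right)} = -4 + b$ ($a{\left(b \right)} = b - 4 = -4 + b$)
$v{\left(K \right)} = -5 - 25 K$ ($v{\left(K \right)} = -5 + \left(-5\right) 5 K = -5 - 25 K$)
$\left(\left(\left(-4\right) \left(-2\right) + 4\right) + v{\left(a{\left(\frac{2}{3} \right)} \right)}\right) 137 = \left(\left(\left(-4\right) \left(-2\right) + 4\right) - \left(5 + 25 \left(-4 + \frac{2}{3}\right)\right)\right) 137 = \left(\left(8 + 4\right) - \left(5 + 25 \left(-4 + 2 \cdot \frac{1}{3}\right)\right)\right) 137 = \left(12 - \left(5 + 25 \left(-4 + \frac{2}{3}\right)\right)\right) 137 = \left(12 - - \frac{235}{3}\right) 137 = \left(12 + \left(-5 + \frac{250}{3}\right)\right) 137 = \left(12 + \frac{235}{3}\right) 137 = \frac{271}{3} \cdot 137 = \frac{37127}{3}$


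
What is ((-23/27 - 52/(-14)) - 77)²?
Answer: 196336144/35721 ≈ 5496.4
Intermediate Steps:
((-23/27 - 52/(-14)) - 77)² = ((-23*1/27 - 52*(-1/14)) - 77)² = ((-23/27 + 26/7) - 77)² = (541/189 - 77)² = (-14012/189)² = 196336144/35721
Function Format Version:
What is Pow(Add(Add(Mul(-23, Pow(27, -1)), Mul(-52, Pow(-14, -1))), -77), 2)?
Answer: Rational(196336144, 35721) ≈ 5496.4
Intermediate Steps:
Pow(Add(Add(Mul(-23, Pow(27, -1)), Mul(-52, Pow(-14, -1))), -77), 2) = Pow(Add(Add(Mul(-23, Rational(1, 27)), Mul(-52, Rational(-1, 14))), -77), 2) = Pow(Add(Add(Rational(-23, 27), Rational(26, 7)), -77), 2) = Pow(Add(Rational(541, 189), -77), 2) = Pow(Rational(-14012, 189), 2) = Rational(196336144, 35721)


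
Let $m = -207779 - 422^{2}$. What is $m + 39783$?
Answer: $-346080$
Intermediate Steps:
$m = -385863$ ($m = -207779 - 178084 = -385863$)
$m + 39783 = -385863 + 39783 = -346080$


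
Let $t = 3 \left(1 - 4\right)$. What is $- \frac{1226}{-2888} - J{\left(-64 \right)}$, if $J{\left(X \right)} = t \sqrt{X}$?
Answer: $\frac{613}{1444} + 72 i \approx 0.42452 + 72.0 i$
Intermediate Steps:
$t = -9$ ($t = 3 \left(-3\right) = -9$)
$J{\left(X \right)} = - 9 \sqrt{X}$
$- \frac{1226}{-2888} - J{\left(-64 \right)} = - \frac{1226}{-2888} - - 9 \sqrt{-64} = \left(-1226\right) \left(- \frac{1}{2888}\right) - - 9 \cdot 8 i = \frac{613}{1444} - - 72 i = \frac{613}{1444} + 72 i$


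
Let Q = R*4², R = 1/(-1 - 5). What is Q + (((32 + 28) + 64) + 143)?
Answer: 793/3 ≈ 264.33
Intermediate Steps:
R = -⅙ (R = 1/(-6) = -⅙ ≈ -0.16667)
Q = -8/3 (Q = -⅙*4² = -⅙*16 = -8/3 ≈ -2.6667)
Q + (((32 + 28) + 64) + 143) = -8/3 + (((32 + 28) + 64) + 143) = -8/3 + ((60 + 64) + 143) = -8/3 + (124 + 143) = -8/3 + 267 = 793/3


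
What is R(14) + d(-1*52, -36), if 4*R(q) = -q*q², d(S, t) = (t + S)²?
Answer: 7058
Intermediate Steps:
d(S, t) = (S + t)²
R(q) = -q³/4 (R(q) = (-q*q²)/4 = (-q³)/4 = -q³/4)
R(14) + d(-1*52, -36) = -¼*14³ + (-1*52 - 36)² = -¼*2744 + (-52 - 36)² = -686 + (-88)² = -686 + 7744 = 7058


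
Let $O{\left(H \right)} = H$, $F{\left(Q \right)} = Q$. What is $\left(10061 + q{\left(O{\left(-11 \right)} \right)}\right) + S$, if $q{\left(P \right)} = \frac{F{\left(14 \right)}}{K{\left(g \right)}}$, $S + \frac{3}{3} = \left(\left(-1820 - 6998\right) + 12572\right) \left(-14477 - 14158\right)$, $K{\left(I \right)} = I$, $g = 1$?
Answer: $-107485716$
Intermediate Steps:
$S = -107495791$ ($S = -1 + \left(\left(-1820 - 6998\right) + 12572\right) \left(-14477 - 14158\right) = -1 + \left(\left(-1820 - 6998\right) + 12572\right) \left(-28635\right) = -1 + \left(-8818 + 12572\right) \left(-28635\right) = -1 + 3754 \left(-28635\right) = -1 - 107495790 = -107495791$)
$q{\left(P \right)} = 14$ ($q{\left(P \right)} = \frac{14}{1} = 14 \cdot 1 = 14$)
$\left(10061 + q{\left(O{\left(-11 \right)} \right)}\right) + S = \left(10061 + 14\right) - 107495791 = 10075 - 107495791 = -107485716$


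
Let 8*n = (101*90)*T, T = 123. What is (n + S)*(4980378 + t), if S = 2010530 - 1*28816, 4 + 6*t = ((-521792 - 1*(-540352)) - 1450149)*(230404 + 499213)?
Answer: -2954452871401132253/8 ≈ -3.6931e+17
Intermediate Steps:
n = 559035/4 (n = ((101*90)*123)/8 = (9090*123)/8 = (⅛)*1118070 = 559035/4 ≈ 1.3976e+5)
t = -348170557139/2 (t = -⅔ + (((-521792 - 1*(-540352)) - 1450149)*(230404 + 499213))/6 = -⅔ + (((-521792 + 540352) - 1450149)*729617)/6 = -⅔ + ((18560 - 1450149)*729617)/6 = -⅔ + (-1431589*729617)/6 = -⅔ + (⅙)*(-1044511671413) = -⅔ - 1044511671413/6 = -348170557139/2 ≈ -1.7409e+11)
S = 1981714 (S = 2010530 - 28816 = 1981714)
(n + S)*(4980378 + t) = (559035/4 + 1981714)*(4980378 - 348170557139/2) = (8485891/4)*(-348160596383/2) = -2954452871401132253/8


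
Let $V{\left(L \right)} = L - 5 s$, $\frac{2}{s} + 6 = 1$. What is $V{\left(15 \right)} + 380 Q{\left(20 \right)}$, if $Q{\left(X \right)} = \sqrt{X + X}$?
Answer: $17 + 760 \sqrt{10} \approx 2420.3$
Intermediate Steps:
$s = - \frac{2}{5}$ ($s = \frac{2}{-6 + 1} = \frac{2}{-5} = 2 \left(- \frac{1}{5}\right) = - \frac{2}{5} \approx -0.4$)
$Q{\left(X \right)} = \sqrt{2} \sqrt{X}$ ($Q{\left(X \right)} = \sqrt{2 X} = \sqrt{2} \sqrt{X}$)
$V{\left(L \right)} = 2 + L$ ($V{\left(L \right)} = L - -2 = L + 2 = 2 + L$)
$V{\left(15 \right)} + 380 Q{\left(20 \right)} = \left(2 + 15\right) + 380 \sqrt{2} \sqrt{20} = 17 + 380 \sqrt{2} \cdot 2 \sqrt{5} = 17 + 380 \cdot 2 \sqrt{10} = 17 + 760 \sqrt{10}$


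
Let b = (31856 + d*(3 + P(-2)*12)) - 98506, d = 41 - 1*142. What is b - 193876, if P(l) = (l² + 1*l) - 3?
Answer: -259617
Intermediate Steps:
P(l) = -3 + l + l² (P(l) = (l² + l) - 3 = (l + l²) - 3 = -3 + l + l²)
d = -101 (d = 41 - 142 = -101)
b = -65741 (b = (31856 - 101*(3 + (-3 - 2 + (-2)²)*12)) - 98506 = (31856 - 101*(3 + (-3 - 2 + 4)*12)) - 98506 = (31856 - 101*(3 - 1*12)) - 98506 = (31856 - 101*(3 - 12)) - 98506 = (31856 - 101*(-9)) - 98506 = (31856 + 909) - 98506 = 32765 - 98506 = -65741)
b - 193876 = -65741 - 193876 = -259617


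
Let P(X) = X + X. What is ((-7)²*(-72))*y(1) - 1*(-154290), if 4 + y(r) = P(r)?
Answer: 161346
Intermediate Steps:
P(X) = 2*X
y(r) = -4 + 2*r
((-7)²*(-72))*y(1) - 1*(-154290) = ((-7)²*(-72))*(-4 + 2*1) - 1*(-154290) = (49*(-72))*(-4 + 2) + 154290 = -3528*(-2) + 154290 = 7056 + 154290 = 161346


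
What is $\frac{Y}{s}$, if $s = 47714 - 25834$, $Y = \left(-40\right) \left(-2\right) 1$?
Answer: $\frac{2}{547} \approx 0.0036563$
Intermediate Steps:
$Y = 80$ ($Y = 80 \cdot 1 = 80$)
$s = 21880$ ($s = 47714 - 25834 = 21880$)
$\frac{Y}{s} = \frac{80}{21880} = 80 \cdot \frac{1}{21880} = \frac{2}{547}$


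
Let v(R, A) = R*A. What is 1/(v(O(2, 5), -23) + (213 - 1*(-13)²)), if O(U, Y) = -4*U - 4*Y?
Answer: 1/688 ≈ 0.0014535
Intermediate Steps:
v(R, A) = A*R
1/(v(O(2, 5), -23) + (213 - 1*(-13)²)) = 1/(-23*(-4*2 - 4*5) + (213 - 1*(-13)²)) = 1/(-23*(-8 - 20) + (213 - 1*169)) = 1/(-23*(-28) + (213 - 169)) = 1/(644 + 44) = 1/688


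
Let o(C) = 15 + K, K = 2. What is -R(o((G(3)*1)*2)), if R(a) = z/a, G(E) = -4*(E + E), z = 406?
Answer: -406/17 ≈ -23.882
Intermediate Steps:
G(E) = -8*E
o(C) = 17 (o(C) = 15 + 2 = 17)
R(a) = 406/a
-R(o((G(3)*1)*2)) = -406/17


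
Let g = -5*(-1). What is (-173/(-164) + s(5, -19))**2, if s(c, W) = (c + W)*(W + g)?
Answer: 1044388489/26896 ≈ 38831.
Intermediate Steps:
g = 5
s(c, W) = (5 + W)*(W + c) (s(c, W) = (c + W)*(W + 5) = (W + c)*(5 + W) = (5 + W)*(W + c))
(-173/(-164) + s(5, -19))**2 = (-173/(-164) + ((-19)**2 + 5*(-19) + 5*5 - 19*5))**2 = (-173*(-1/164) + (361 - 95 + 25 - 95))**2 = (173/164 + 196)**2 = (32317/164)**2 = 1044388489/26896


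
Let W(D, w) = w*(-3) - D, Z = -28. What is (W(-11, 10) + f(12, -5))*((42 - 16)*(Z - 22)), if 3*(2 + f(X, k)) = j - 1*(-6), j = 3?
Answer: 23400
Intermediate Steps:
W(D, w) = -D - 3*w (W(D, w) = -3*w - D = -D - 3*w)
f(X, k) = 1 (f(X, k) = -2 + (3 - 1*(-6))/3 = -2 + (3 + 6)/3 = -2 + (⅓)*9 = -2 + 3 = 1)
(W(-11, 10) + f(12, -5))*((42 - 16)*(Z - 22)) = ((-1*(-11) - 3*10) + 1)*((42 - 16)*(-28 - 22)) = ((11 - 30) + 1)*(26*(-50)) = (-19 + 1)*(-1300) = -18*(-1300) = 23400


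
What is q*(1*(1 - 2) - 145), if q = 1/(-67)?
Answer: 146/67 ≈ 2.1791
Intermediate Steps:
q = -1/67 ≈ -0.014925
q*(1*(1 - 2) - 145) = -(1*(1 - 2) - 145)/67 = -(1*(-1) - 145)/67 = -(-1 - 145)/67 = -1/67*(-146) = 146/67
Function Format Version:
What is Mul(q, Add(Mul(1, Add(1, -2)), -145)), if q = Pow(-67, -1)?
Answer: Rational(146, 67) ≈ 2.1791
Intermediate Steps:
q = Rational(-1, 67) ≈ -0.014925
Mul(q, Add(Mul(1, Add(1, -2)), -145)) = Mul(Rational(-1, 67), Add(Mul(1, Add(1, -2)), -145)) = Mul(Rational(-1, 67), Add(Mul(1, -1), -145)) = Mul(Rational(-1, 67), Add(-1, -145)) = Mul(Rational(-1, 67), -146) = Rational(146, 67)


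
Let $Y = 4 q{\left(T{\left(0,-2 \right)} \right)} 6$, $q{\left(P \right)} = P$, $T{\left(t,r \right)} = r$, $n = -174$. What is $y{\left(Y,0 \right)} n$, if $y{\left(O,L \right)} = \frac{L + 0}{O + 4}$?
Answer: $0$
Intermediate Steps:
$Y = -48$ ($Y = 4 \left(-2\right) 6 = \left(-8\right) 6 = -48$)
$y{\left(O,L \right)} = \frac{L}{4 + O}$
$y{\left(Y,0 \right)} n = \frac{0}{4 - 48} \left(-174\right) = \frac{0}{-44} \left(-174\right) = 0 \left(- \frac{1}{44}\right) \left(-174\right) = 0 \left(-174\right) = 0$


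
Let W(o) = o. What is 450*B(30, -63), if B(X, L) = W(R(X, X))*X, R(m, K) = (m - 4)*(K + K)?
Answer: 21060000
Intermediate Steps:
R(m, K) = 2*K*(-4 + m) (R(m, K) = (-4 + m)*(2*K) = 2*K*(-4 + m))
B(X, L) = 2*X²*(-4 + X) (B(X, L) = (2*X*(-4 + X))*X = 2*X²*(-4 + X))
450*B(30, -63) = 450*(2*30²*(-4 + 30)) = 450*(2*900*26) = 450*46800 = 21060000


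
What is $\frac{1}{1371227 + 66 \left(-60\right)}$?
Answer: $\frac{1}{1367267} \approx 7.3139 \cdot 10^{-7}$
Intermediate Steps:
$\frac{1}{1371227 + 66 \left(-60\right)} = \frac{1}{1371227 - 3960} = \frac{1}{1367267}$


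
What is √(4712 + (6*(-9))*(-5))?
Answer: √4982 ≈ 70.583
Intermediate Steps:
√(4712 + (6*(-9))*(-5)) = √(4712 - 54*(-5)) = √(4712 + 270) = √4982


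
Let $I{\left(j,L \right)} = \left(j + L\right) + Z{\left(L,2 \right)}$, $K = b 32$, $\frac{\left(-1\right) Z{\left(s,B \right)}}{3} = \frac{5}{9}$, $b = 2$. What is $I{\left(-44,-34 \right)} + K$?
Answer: $- \frac{47}{3} \approx -15.667$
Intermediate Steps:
$Z{\left(s,B \right)} = - \frac{5}{3}$ ($Z{\left(s,B \right)} = - 3 \cdot \frac{5}{9} = - 3 \cdot 5 \cdot \frac{1}{9} = \left(-3\right) \frac{5}{9} = - \frac{5}{3}$)
$K = 64$ ($K = 2 \cdot 32 = 64$)
$I{\left(j,L \right)} = - \frac{5}{3} + L + j$ ($I{\left(j,L \right)} = \left(j + L\right) - \frac{5}{3} = \left(L + j\right) - \frac{5}{3} = - \frac{5}{3} + L + j$)
$I{\left(-44,-34 \right)} + K = \left(- \frac{5}{3} - 34 - 44\right) + 64 = - \frac{239}{3} + 64 = - \frac{47}{3}$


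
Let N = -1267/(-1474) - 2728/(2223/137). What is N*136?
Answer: -37268781964/1638351 ≈ -22748.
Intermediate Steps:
N = -548070323/3276702 (N = -1267*(-1/1474) - 2728/(2223*(1/137)) = 1267/1474 - 2728/2223/137 = 1267/1474 - 2728*137/2223 = 1267/1474 - 373736/2223 = -548070323/3276702 ≈ -167.26)
N*136 = -548070323/3276702*136 = -37268781964/1638351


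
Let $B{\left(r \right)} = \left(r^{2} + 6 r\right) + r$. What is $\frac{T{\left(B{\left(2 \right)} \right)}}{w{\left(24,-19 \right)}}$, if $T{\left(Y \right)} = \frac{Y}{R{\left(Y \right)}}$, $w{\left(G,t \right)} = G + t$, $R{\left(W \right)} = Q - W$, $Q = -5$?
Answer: $- \frac{18}{115} \approx -0.15652$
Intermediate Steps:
$R{\left(W \right)} = -5 - W$
$B{\left(r \right)} = r^{2} + 7 r$
$T{\left(Y \right)} = \frac{Y}{-5 - Y}$
$\frac{T{\left(B{\left(2 \right)} \right)}}{w{\left(24,-19 \right)}} = \frac{\left(-1\right) 2 \left(7 + 2\right) \frac{1}{5 + 2 \left(7 + 2\right)}}{24 - 19} = \frac{\left(-1\right) 2 \cdot 9 \frac{1}{5 + 2 \cdot 9}}{5} = \left(-1\right) 18 \frac{1}{5 + 18} \cdot \frac{1}{5} = \left(-1\right) 18 \cdot \frac{1}{23} \cdot \frac{1}{5} = \left(- \frac{18}{23}\right) \frac{1}{5} = - \frac{18}{115}$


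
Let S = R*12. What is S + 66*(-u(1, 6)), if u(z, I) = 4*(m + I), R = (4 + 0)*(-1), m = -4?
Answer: -576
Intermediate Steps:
R = -4 (R = 4*(-1) = -4)
u(z, I) = -16 + 4*I (u(z, I) = 4*(-4 + I) = -16 + 4*I)
S = -48 (S = -4*12 = -48)
S + 66*(-u(1, 6)) = -48 + 66*(-(-16 + 4*6)) = -48 + 66*(-(-16 + 24)) = -48 + 66*(-1*8) = -48 + 66*(-8) = -48 - 528 = -576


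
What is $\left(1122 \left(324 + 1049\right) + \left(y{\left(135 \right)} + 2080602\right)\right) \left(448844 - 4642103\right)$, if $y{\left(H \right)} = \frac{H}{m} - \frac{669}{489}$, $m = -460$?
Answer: $- \frac{227702814206301609}{14996} \approx -1.5184 \cdot 10^{13}$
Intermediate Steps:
$y{\left(H \right)} = - \frac{223}{163} - \frac{H}{460}$ ($y{\left(H \right)} = \frac{H}{-460} - \frac{669}{489} = H \left(- \frac{1}{460}\right) - \frac{223}{163} = - \frac{H}{460} - \frac{223}{163} = - \frac{223}{163} - \frac{H}{460}$)
$\left(1122 \left(324 + 1049\right) + \left(y{\left(135 \right)} + 2080602\right)\right) \left(448844 - 4642103\right) = \left(1122 \left(324 + 1049\right) + \left(\left(- \frac{223}{163} - \frac{27}{92}\right) + 2080602\right)\right) \left(448844 - 4642103\right) = \left(1122 \cdot 1373 + \left(\left(- \frac{223}{163} - \frac{27}{92}\right) + 2080602\right)\right) \left(-4193259\right) = \left(1540506 + \left(- \frac{24917}{14996} + 2080602\right)\right) \left(-4193259\right) = \left(1540506 + \frac{31200682675}{14996}\right) \left(-4193259\right) = \frac{54302110651}{14996} \left(-4193259\right) = - \frac{227702814206301609}{14996}$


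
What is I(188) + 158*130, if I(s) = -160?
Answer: 20380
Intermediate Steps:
I(188) + 158*130 = -160 + 158*130 = -160 + 20540 = 20380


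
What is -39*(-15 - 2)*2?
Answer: 1326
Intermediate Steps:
-39*(-15 - 2)*2 = -39*(-17)*2 = 663*2 = 1326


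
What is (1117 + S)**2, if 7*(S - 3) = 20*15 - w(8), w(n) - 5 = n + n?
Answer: 65918161/49 ≈ 1.3453e+6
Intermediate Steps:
w(n) = 5 + 2*n (w(n) = 5 + (n + n) = 5 + 2*n)
S = 300/7 (S = 3 + (20*15 - (5 + 2*8))/7 = 3 + (300 - (5 + 16))/7 = 3 + (300 - 1*21)/7 = 3 + (300 - 21)/7 = 3 + (1/7)*279 = 3 + 279/7 = 300/7 ≈ 42.857)
(1117 + S)**2 = (1117 + 300/7)**2 = (8119/7)**2 = 65918161/49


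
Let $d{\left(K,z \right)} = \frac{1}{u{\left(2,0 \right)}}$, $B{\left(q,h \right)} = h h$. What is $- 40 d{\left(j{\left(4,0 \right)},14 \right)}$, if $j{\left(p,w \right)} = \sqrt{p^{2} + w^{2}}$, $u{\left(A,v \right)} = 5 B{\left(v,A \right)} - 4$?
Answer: $- \frac{5}{2} \approx -2.5$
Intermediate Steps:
$B{\left(q,h \right)} = h^{2}$
$u{\left(A,v \right)} = -4 + 5 A^{2}$ ($u{\left(A,v \right)} = 5 A^{2} - 4 = -4 + 5 A^{2}$)
$d{\left(K,z \right)} = \frac{1}{16}$ ($d{\left(K,z \right)} = \frac{1}{-4 + 5 \cdot 2^{2}} = \frac{1}{-4 + 5 \cdot 4} = \frac{1}{-4 + 20} = \frac{1}{16}$)
$- 40 d{\left(j{\left(4,0 \right)},14 \right)} = \left(-40\right) \frac{1}{16} = - \frac{5}{2}$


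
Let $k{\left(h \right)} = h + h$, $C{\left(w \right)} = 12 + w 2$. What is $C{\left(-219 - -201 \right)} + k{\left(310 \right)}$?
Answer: $596$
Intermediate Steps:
$C{\left(w \right)} = 12 + 2 w$
$k{\left(h \right)} = 2 h$
$C{\left(-219 - -201 \right)} + k{\left(310 \right)} = \left(12 + 2 \left(-219 - -201\right)\right) + 2 \cdot 310 = \left(12 + 2 \left(-219 + 201\right)\right) + 620 = \left(12 + 2 \left(-18\right)\right) + 620 = \left(12 - 36\right) + 620 = -24 + 620 = 596$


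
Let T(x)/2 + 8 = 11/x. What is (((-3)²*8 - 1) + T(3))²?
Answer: 34969/9 ≈ 3885.4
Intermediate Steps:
T(x) = -16 + 22/x (T(x) = -16 + 2*(11/x) = -16 + 22/x)
(((-3)²*8 - 1) + T(3))² = (((-3)²*8 - 1) + (-16 + 22/3))² = ((9*8 - 1) + (-16 + 22*(⅓)))² = ((72 - 1) + (-16 + 22/3))² = (71 - 26/3)² = (187/3)² = 34969/9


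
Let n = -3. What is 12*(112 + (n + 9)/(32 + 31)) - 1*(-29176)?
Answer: 213648/7 ≈ 30521.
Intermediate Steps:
12*(112 + (n + 9)/(32 + 31)) - 1*(-29176) = 12*(112 + (-3 + 9)/(32 + 31)) - 1*(-29176) = 12*(112 + 6/63) + 29176 = 12*(112 + 6*(1/63)) + 29176 = 12*(112 + 2/21) + 29176 = 12*(2354/21) + 29176 = 9416/7 + 29176 = 213648/7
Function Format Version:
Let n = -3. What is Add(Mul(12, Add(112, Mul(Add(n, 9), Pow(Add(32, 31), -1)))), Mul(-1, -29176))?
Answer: Rational(213648, 7) ≈ 30521.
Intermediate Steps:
Add(Mul(12, Add(112, Mul(Add(n, 9), Pow(Add(32, 31), -1)))), Mul(-1, -29176)) = Add(Mul(12, Add(112, Mul(Add(-3, 9), Pow(Add(32, 31), -1)))), Mul(-1, -29176)) = Add(Mul(12, Add(112, Mul(6, Pow(63, -1)))), 29176) = Add(Mul(12, Add(112, Mul(6, Rational(1, 63)))), 29176) = Add(Mul(12, Add(112, Rational(2, 21))), 29176) = Add(Mul(12, Rational(2354, 21)), 29176) = Add(Rational(9416, 7), 29176) = Rational(213648, 7)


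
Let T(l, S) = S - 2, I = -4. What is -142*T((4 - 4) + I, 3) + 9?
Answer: -133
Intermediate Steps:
T(l, S) = -2 + S
-142*T((4 - 4) + I, 3) + 9 = -142*(-2 + 3) + 9 = -142*1 + 9 = -142 + 9 = -133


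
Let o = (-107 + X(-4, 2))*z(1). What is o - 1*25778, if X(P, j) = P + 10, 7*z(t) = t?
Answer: -180547/7 ≈ -25792.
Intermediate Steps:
z(t) = t/7
X(P, j) = 10 + P
o = -101/7 (o = (-107 + (10 - 4))*((1/7)*1) = (-107 + 6)*(1/7) = -101*1/7 = -101/7 ≈ -14.429)
o - 1*25778 = -101/7 - 1*25778 = -101/7 - 25778 = -180547/7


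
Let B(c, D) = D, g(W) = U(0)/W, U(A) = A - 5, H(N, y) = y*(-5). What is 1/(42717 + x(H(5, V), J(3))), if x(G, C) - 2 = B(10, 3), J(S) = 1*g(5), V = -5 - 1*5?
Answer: 1/42722 ≈ 2.3407e-5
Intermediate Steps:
V = -10 (V = -5 - 5 = -10)
H(N, y) = -5*y
U(A) = -5 + A
g(W) = -5/W (g(W) = (-5 + 0)/W = -5/W)
J(S) = -1 (J(S) = 1*(-5/5) = 1*(-5*⅕) = 1*(-1) = -1)
x(G, C) = 5 (x(G, C) = 2 + 3 = 5)
1/(42717 + x(H(5, V), J(3))) = 1/(42717 + 5) = 1/42722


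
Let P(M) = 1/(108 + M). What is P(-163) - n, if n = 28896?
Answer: -1589281/55 ≈ -28896.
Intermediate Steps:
P(-163) - n = 1/(108 - 163) - 1*28896 = 1/(-55) - 28896 = -1/55 - 28896 = -1589281/55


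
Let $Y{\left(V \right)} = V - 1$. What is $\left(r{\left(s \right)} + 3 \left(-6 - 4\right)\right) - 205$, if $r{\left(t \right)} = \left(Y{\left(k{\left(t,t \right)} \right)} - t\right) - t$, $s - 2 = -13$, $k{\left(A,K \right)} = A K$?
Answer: $-93$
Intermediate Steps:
$Y{\left(V \right)} = -1 + V$
$s = -11$ ($s = 2 - 13 = -11$)
$r{\left(t \right)} = -1 + t^{2} - 2 t$ ($r{\left(t \right)} = \left(\left(-1 + t t\right) - t\right) - t = \left(\left(-1 + t^{2}\right) - t\right) - t = \left(-1 + t^{2} - t\right) - t = -1 + t^{2} - 2 t$)
$\left(r{\left(s \right)} + 3 \left(-6 - 4\right)\right) - 205 = \left(\left(-1 + \left(-11\right)^{2} - -22\right) + 3 \left(-6 - 4\right)\right) - 205 = \left(\left(-1 + 121 + 22\right) + 3 \left(-10\right)\right) - 205 = \left(142 - 30\right) - 205 = 112 - 205 = -93$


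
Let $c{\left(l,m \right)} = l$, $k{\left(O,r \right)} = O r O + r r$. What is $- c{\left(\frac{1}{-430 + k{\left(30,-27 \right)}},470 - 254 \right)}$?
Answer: $\frac{1}{24001} \approx 4.1665 \cdot 10^{-5}$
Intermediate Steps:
$k{\left(O,r \right)} = r^{2} + r O^{2}$ ($k{\left(O,r \right)} = r O^{2} + r^{2} = r^{2} + r O^{2}$)
$- c{\left(\frac{1}{-430 + k{\left(30,-27 \right)}},470 - 254 \right)} = - \frac{1}{-430 - 27 \left(-27 + 30^{2}\right)} = - \frac{1}{-430 - 27 \left(-27 + 900\right)} = - \frac{1}{-430 - 23571} = - \frac{1}{-24001} = \left(-1\right) \left(- \frac{1}{24001}\right) = \frac{1}{24001}$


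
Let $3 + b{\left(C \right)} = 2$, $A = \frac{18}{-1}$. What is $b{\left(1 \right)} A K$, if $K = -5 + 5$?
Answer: $0$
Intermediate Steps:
$A = -18$ ($A = 18 \left(-1\right) = -18$)
$K = 0$
$b{\left(C \right)} = -1$ ($b{\left(C \right)} = -3 + 2 = -1$)
$b{\left(1 \right)} A K = - \left(-18\right) 0 = \left(-1\right) 0 = 0$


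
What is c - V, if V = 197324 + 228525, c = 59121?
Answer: -366728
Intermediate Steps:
V = 425849
c - V = 59121 - 1*425849 = 59121 - 425849 = -366728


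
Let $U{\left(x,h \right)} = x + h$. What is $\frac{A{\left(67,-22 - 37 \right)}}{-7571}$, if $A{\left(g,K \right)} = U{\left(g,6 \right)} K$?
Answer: $\frac{4307}{7571} \approx 0.56888$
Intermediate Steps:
$U{\left(x,h \right)} = h + x$
$A{\left(g,K \right)} = K \left(6 + g\right)$ ($A{\left(g,K \right)} = \left(6 + g\right) K = K \left(6 + g\right)$)
$\frac{A{\left(67,-22 - 37 \right)}}{-7571} = \frac{\left(-22 - 37\right) \left(6 + 67\right)}{-7571} = \left(-59\right) 73 \left(- \frac{1}{7571}\right) = \left(-4307\right) \left(- \frac{1}{7571}\right) = \frac{4307}{7571}$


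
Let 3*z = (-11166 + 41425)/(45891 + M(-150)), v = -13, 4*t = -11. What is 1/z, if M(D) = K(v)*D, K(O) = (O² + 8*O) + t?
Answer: 219321/60518 ≈ 3.6241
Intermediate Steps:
t = -11/4 (t = (¼)*(-11) = -11/4 ≈ -2.7500)
K(O) = -11/4 + O² + 8*O (K(O) = (O² + 8*O) - 11/4 = -11/4 + O² + 8*O)
M(D) = 249*D/4 (M(D) = (-11/4 + (-13)² + 8*(-13))*D = (-11/4 + 169 - 104)*D = 249*D/4)
z = 60518/219321 (z = ((-11166 + 41425)/(45891 + (249/4)*(-150)))/3 = (30259/(45891 - 18675/2))/3 = (30259/(73107/2))/3 = (30259*(2/73107))/3 = (⅓)*(60518/73107) = 60518/219321 ≈ 0.27593)
1/z = 1/(60518/219321) = 219321/60518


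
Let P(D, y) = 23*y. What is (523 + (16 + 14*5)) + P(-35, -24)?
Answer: 57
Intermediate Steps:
(523 + (16 + 14*5)) + P(-35, -24) = (523 + (16 + 14*5)) + 23*(-24) = (523 + (16 + 70)) - 552 = (523 + 86) - 552 = 609 - 552 = 57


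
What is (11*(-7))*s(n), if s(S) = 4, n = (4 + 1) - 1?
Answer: -308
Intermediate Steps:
n = 4 (n = 5 - 1 = 4)
(11*(-7))*s(n) = (11*(-7))*4 = -77*4 = -308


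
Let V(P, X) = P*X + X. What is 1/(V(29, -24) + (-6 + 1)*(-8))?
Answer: -1/680 ≈ -0.0014706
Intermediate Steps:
V(P, X) = X + P*X
1/(V(29, -24) + (-6 + 1)*(-8)) = 1/(-24*(1 + 29) + (-6 + 1)*(-8)) = 1/(-24*30 - 5*(-8)) = 1/(-720 + 40) = 1/(-680) = -1/680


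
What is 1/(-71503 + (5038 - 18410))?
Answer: -1/84875 ≈ -1.1782e-5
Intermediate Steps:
1/(-71503 + (5038 - 18410)) = 1/(-71503 - 13372) = 1/(-84875) = -1/84875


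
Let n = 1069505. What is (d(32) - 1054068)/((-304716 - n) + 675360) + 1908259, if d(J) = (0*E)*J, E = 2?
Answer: 1333608847067/698861 ≈ 1.9083e+6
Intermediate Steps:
d(J) = 0 (d(J) = (0*2)*J = 0*J = 0)
(d(32) - 1054068)/((-304716 - n) + 675360) + 1908259 = (0 - 1054068)/((-304716 - 1*1069505) + 675360) + 1908259 = -1054068/((-304716 - 1069505) + 675360) + 1908259 = -1054068/(-1374221 + 675360) + 1908259 = -1054068/(-698861) + 1908259 = -1054068*(-1/698861) + 1908259 = 1054068/698861 + 1908259 = 1333608847067/698861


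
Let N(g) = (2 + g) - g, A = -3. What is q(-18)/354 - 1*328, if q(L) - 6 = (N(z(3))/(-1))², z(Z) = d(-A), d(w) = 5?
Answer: -58051/177 ≈ -327.97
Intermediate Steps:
z(Z) = 5
N(g) = 2
q(L) = 10 (q(L) = 6 + (2/(-1))² = 6 + (2*(-1))² = 6 + (-2)² = 6 + 4 = 10)
q(-18)/354 - 1*328 = 10/354 - 1*328 = 10*(1/354) - 328 = 5/177 - 328 = -58051/177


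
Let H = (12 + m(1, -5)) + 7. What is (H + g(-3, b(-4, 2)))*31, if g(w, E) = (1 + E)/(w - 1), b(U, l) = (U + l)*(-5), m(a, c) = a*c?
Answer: 1395/4 ≈ 348.75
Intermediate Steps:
b(U, l) = -5*U - 5*l
g(w, E) = (1 + E)/(-1 + w)
H = 14 (H = (12 + 1*(-5)) + 7 = (12 - 5) + 7 = 7 + 7 = 14)
(H + g(-3, b(-4, 2)))*31 = (14 + (1 + (-5*(-4) - 5*2))/(-1 - 3))*31 = (14 + (1 + (20 - 10))/(-4))*31 = (14 - (1 + 10)/4)*31 = (14 - 1/4*11)*31 = (14 - 11/4)*31 = (45/4)*31 = 1395/4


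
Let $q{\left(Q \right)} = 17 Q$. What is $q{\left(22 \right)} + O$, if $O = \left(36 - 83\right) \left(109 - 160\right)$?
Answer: $2771$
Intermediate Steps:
$O = 2397$ ($O = \left(-47\right) \left(-51\right) = 2397$)
$q{\left(22 \right)} + O = 17 \cdot 22 + 2397 = 374 + 2397 = 2771$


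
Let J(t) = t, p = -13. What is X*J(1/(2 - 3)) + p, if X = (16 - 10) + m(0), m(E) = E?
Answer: -19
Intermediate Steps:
X = 6 (X = (16 - 10) + 0 = 6 + 0 = 6)
X*J(1/(2 - 3)) + p = 6/(2 - 3) - 13 = 6/(-1) - 13 = 6*(-1) - 13 = -6 - 13 = -19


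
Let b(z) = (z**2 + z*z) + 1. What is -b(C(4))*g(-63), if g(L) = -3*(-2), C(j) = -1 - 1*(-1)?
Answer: -6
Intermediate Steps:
C(j) = 0 (C(j) = -1 + 1 = 0)
g(L) = 6
b(z) = 1 + 2*z**2 (b(z) = (z**2 + z**2) + 1 = 2*z**2 + 1 = 1 + 2*z**2)
-b(C(4))*g(-63) = -(1 + 2*0**2)*6 = -(1 + 2*0)*6 = -(1 + 0)*6 = -6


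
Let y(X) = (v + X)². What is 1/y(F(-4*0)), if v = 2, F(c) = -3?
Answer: 1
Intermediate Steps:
y(X) = (2 + X)²
1/y(F(-4*0)) = 1/((2 - 3)²) = 1/((-1)²) = 1/1 = 1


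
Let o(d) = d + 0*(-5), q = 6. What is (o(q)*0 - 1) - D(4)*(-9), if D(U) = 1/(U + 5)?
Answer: 0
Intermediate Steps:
o(d) = d (o(d) = d + 0 = d)
D(U) = 1/(5 + U)
(o(q)*0 - 1) - D(4)*(-9) = (6*0 - 1) - (-9)/(5 + 4) = (0 - 1) - (-9)/9 = -1 - (-9)/9 = -1 - 1*(-1) = -1 + 1 = 0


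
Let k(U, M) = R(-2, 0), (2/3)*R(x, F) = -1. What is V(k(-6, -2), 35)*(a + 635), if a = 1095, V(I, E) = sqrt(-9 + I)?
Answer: 865*I*sqrt(42) ≈ 5605.8*I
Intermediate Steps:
R(x, F) = -3/2 (R(x, F) = (3/2)*(-1) = -3/2)
k(U, M) = -3/2
V(k(-6, -2), 35)*(a + 635) = sqrt(-9 - 3/2)*(1095 + 635) = sqrt(-21/2)*1730 = (I*sqrt(42)/2)*1730 = 865*I*sqrt(42)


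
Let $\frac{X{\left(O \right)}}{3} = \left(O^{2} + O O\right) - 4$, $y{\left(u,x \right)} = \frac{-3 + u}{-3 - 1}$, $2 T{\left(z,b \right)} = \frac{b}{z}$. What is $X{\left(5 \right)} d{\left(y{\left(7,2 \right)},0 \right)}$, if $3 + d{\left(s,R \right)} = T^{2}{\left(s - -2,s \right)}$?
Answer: $- \frac{759}{2} \approx -379.5$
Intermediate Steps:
$T{\left(z,b \right)} = \frac{b}{2 z}$ ($T{\left(z,b \right)} = \frac{b \frac{1}{z}}{2} = \frac{b}{2 z}$)
$y{\left(u,x \right)} = \frac{3}{4} - \frac{u}{4}$ ($y{\left(u,x \right)} = \frac{-3 + u}{-4} = \left(-3 + u\right) \left(- \frac{1}{4}\right) = \frac{3}{4} - \frac{u}{4}$)
$X{\left(O \right)} = -12 + 6 O^{2}$ ($X{\left(O \right)} = 3 \left(\left(O^{2} + O O\right) - 4\right) = 3 \left(\left(O^{2} + O^{2}\right) - 4\right) = 3 \left(2 O^{2} - 4\right) = 3 \left(-4 + 2 O^{2}\right) = -12 + 6 O^{2}$)
$d{\left(s,R \right)} = -3 + \frac{s^{2}}{4 \left(2 + s\right)^{2}}$ ($d{\left(s,R \right)} = -3 + \left(\frac{s}{2 \left(s - -2\right)}\right)^{2} = -3 + \left(\frac{s}{2 \left(s + 2\right)}\right)^{2} = -3 + \left(\frac{s}{2 \left(2 + s\right)}\right)^{2} = -3 + \frac{s^{2}}{4 \left(2 + s\right)^{2}}$)
$X{\left(5 \right)} d{\left(y{\left(7,2 \right)},0 \right)} = \left(-12 + 6 \cdot 5^{2}\right) \left(-3 + \frac{\left(\frac{3}{4} - \frac{7}{4}\right)^{2}}{4 \left(2 + \left(\frac{3}{4} - \frac{7}{4}\right)\right)^{2}}\right) = \left(-12 + 6 \cdot 25\right) \left(-3 + \frac{\left(\frac{3}{4} - \frac{7}{4}\right)^{2}}{4 \left(2 + \left(\frac{3}{4} - \frac{7}{4}\right)\right)^{2}}\right) = \left(-12 + 150\right) \left(-3 + \frac{\left(-1\right)^{2}}{4 \left(2 - 1\right)^{2}}\right) = 138 \left(-3 + \frac{1}{4} \cdot 1 \cdot 1^{-2}\right) = 138 \left(-3 + \frac{1}{4} \cdot 1 \cdot 1\right) = 138 \left(-3 + \frac{1}{4}\right) = 138 \left(- \frac{11}{4}\right) = - \frac{759}{2}$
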